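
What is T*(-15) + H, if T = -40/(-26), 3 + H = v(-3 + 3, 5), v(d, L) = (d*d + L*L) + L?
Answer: 51/13 ≈ 3.9231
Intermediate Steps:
v(d, L) = L + L**2 + d**2 (v(d, L) = (d**2 + L**2) + L = (L**2 + d**2) + L = L + L**2 + d**2)
H = 27 (H = -3 + (5 + 5**2 + (-3 + 3)**2) = -3 + (5 + 25 + 0**2) = -3 + (5 + 25 + 0) = -3 + 30 = 27)
T = 20/13 (T = -40*(-1/26) = 20/13 ≈ 1.5385)
T*(-15) + H = (20/13)*(-15) + 27 = -300/13 + 27 = 51/13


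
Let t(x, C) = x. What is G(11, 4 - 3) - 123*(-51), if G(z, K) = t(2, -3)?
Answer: 6275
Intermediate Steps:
G(z, K) = 2
G(11, 4 - 3) - 123*(-51) = 2 - 123*(-51) = 2 + 6273 = 6275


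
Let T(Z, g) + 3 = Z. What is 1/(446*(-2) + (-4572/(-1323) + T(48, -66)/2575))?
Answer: -75705/67265917 ≈ -0.0011255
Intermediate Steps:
T(Z, g) = -3 + Z
1/(446*(-2) + (-4572/(-1323) + T(48, -66)/2575)) = 1/(446*(-2) + (-4572/(-1323) + (-3 + 48)/2575)) = 1/(-892 + (-4572*(-1/1323) + 45*(1/2575))) = 1/(-892 + (508/147 + 9/515)) = 1/(-892 + 262943/75705) = 1/(-67265917/75705) = -75705/67265917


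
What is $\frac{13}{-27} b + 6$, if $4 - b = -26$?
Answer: $- \frac{76}{9} \approx -8.4444$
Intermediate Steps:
$b = 30$ ($b = 4 - -26 = 4 + 26 = 30$)
$\frac{13}{-27} b + 6 = \frac{13}{-27} \cdot 30 + 6 = 13 \left(- \frac{1}{27}\right) 30 + 6 = \left(- \frac{13}{27}\right) 30 + 6 = - \frac{130}{9} + 6 = - \frac{76}{9}$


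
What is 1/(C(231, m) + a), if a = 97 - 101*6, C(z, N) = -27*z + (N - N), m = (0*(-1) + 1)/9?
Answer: -1/6746 ≈ -0.00014824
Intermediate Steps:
m = ⅑ (m = (0 + 1)*(⅑) = 1*(⅑) = ⅑ ≈ 0.11111)
C(z, N) = -27*z (C(z, N) = -27*z + 0 = -27*z)
a = -509 (a = 97 - 606 = -509)
1/(C(231, m) + a) = 1/(-27*231 - 509) = 1/(-6237 - 509) = 1/(-6746) = -1/6746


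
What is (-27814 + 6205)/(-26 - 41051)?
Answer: 21609/41077 ≈ 0.52606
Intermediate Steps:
(-27814 + 6205)/(-26 - 41051) = -21609/(-41077) = -21609*(-1/41077) = 21609/41077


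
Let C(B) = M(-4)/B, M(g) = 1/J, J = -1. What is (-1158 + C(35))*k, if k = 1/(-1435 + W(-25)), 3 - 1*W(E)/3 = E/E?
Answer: 40531/50015 ≈ 0.81038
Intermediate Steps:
W(E) = 6 (W(E) = 9 - 3*E/E = 9 - 3*1 = 9 - 3 = 6)
M(g) = -1 (M(g) = 1/(-1) = -1)
C(B) = -1/B
k = -1/1429 (k = 1/(-1435 + 6) = 1/(-1429) = -1/1429 ≈ -0.00069979)
(-1158 + C(35))*k = (-1158 - 1/35)*(-1/1429) = -40531/35*(-1/1429) = 40531/50015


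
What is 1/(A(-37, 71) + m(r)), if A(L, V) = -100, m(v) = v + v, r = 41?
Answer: -1/18 ≈ -0.055556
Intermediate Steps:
m(v) = 2*v
1/(A(-37, 71) + m(r)) = 1/(-100 + 2*41) = 1/(-100 + 82) = 1/(-18) = -1/18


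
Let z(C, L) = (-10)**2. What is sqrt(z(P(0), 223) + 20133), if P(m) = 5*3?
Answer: sqrt(20233) ≈ 142.24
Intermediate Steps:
P(m) = 15
z(C, L) = 100
sqrt(z(P(0), 223) + 20133) = sqrt(100 + 20133) = sqrt(20233)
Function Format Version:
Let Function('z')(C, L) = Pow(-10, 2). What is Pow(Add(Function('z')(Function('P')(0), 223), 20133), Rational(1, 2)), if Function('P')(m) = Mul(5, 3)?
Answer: Pow(20233, Rational(1, 2)) ≈ 142.24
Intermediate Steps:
Function('P')(m) = 15
Function('z')(C, L) = 100
Pow(Add(Function('z')(Function('P')(0), 223), 20133), Rational(1, 2)) = Pow(Add(100, 20133), Rational(1, 2)) = Pow(20233, Rational(1, 2))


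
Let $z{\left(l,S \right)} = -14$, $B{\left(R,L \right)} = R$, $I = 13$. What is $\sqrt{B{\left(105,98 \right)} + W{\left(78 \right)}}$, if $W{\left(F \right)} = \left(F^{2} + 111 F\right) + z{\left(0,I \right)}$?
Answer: $\sqrt{14833} \approx 121.79$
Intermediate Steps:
$W{\left(F \right)} = -14 + F^{2} + 111 F$ ($W{\left(F \right)} = \left(F^{2} + 111 F\right) - 14 = -14 + F^{2} + 111 F$)
$\sqrt{B{\left(105,98 \right)} + W{\left(78 \right)}} = \sqrt{105 + \left(-14 + 78^{2} + 111 \cdot 78\right)} = \sqrt{105 + \left(-14 + 6084 + 8658\right)} = \sqrt{105 + 14728} = \sqrt{14833}$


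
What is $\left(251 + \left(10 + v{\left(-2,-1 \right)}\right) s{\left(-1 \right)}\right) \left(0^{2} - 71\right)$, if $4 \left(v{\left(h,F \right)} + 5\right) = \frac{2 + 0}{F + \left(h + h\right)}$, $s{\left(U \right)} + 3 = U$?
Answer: $- \frac{82147}{5} \approx -16429.0$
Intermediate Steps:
$s{\left(U \right)} = -3 + U$
$v{\left(h,F \right)} = -5 + \frac{1}{2 \left(F + 2 h\right)}$ ($v{\left(h,F \right)} = -5 + \frac{\left(2 + 0\right) \frac{1}{F + \left(h + h\right)}}{4} = -5 + \frac{2 \frac{1}{F + 2 h}}{4} = -5 + \frac{1}{2 \left(F + 2 h\right)}$)
$\left(251 + \left(10 + v{\left(-2,-1 \right)}\right) s{\left(-1 \right)}\right) \left(0^{2} - 71\right) = \left(251 + \left(10 + \frac{1 - -40 - -10}{2 \left(-1 + 2 \left(-2\right)\right)}\right) \left(-3 - 1\right)\right) \left(0^{2} - 71\right) = \left(251 + \left(10 + \frac{1 + 40 + 10}{2 \left(-1 - 4\right)}\right) \left(-4\right)\right) \left(0 - 71\right) = \left(251 + \left(10 + \frac{1}{2} \frac{1}{-5} \cdot 51\right) \left(-4\right)\right) \left(-71\right) = \left(251 + \left(10 + \frac{1}{2} \left(- \frac{1}{5}\right) 51\right) \left(-4\right)\right) \left(-71\right) = \left(251 + \left(10 - \frac{51}{10}\right) \left(-4\right)\right) \left(-71\right) = \left(251 + \frac{49}{10} \left(-4\right)\right) \left(-71\right) = \left(251 - \frac{98}{5}\right) \left(-71\right) = \frac{1157}{5} \left(-71\right) = - \frac{82147}{5}$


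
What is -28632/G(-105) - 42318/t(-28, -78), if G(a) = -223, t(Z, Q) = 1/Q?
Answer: 736107924/223 ≈ 3.3009e+6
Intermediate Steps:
-28632/G(-105) - 42318/t(-28, -78) = -28632/(-223) - 42318/(1/(-78)) = -28632*(-1/223) - 42318/(-1/78) = 28632/223 - 42318*(-78) = 28632/223 + 3300804 = 736107924/223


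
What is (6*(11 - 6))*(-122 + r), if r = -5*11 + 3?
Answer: -5220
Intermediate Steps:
r = -52 (r = -55 + 3 = -52)
(6*(11 - 6))*(-122 + r) = (6*(11 - 6))*(-122 - 52) = (6*5)*(-174) = 30*(-174) = -5220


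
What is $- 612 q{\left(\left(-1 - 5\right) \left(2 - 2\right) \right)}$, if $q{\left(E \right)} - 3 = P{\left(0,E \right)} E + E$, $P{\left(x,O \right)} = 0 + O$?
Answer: $-1836$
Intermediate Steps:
$P{\left(x,O \right)} = O$
$q{\left(E \right)} = 3 + E + E^{2}$ ($q{\left(E \right)} = 3 + \left(E E + E\right) = 3 + \left(E^{2} + E\right) = 3 + \left(E + E^{2}\right) = 3 + E + E^{2}$)
$- 612 q{\left(\left(-1 - 5\right) \left(2 - 2\right) \right)} = - 612 \left(3 + \left(-1 - 5\right) \left(2 - 2\right) + \left(\left(-1 - 5\right) \left(2 - 2\right)\right)^{2}\right) = - 612 \left(3 - 0 + \left(\left(-6\right) 0\right)^{2}\right) = - 612 \left(3 + 0 + 0^{2}\right) = - 612 \left(3 + 0 + 0\right) = \left(-612\right) 3 = -1836$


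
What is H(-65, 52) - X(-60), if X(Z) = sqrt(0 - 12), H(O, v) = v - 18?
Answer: 34 - 2*I*sqrt(3) ≈ 34.0 - 3.4641*I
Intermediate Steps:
H(O, v) = -18 + v
X(Z) = 2*I*sqrt(3) (X(Z) = sqrt(-12) = 2*I*sqrt(3))
H(-65, 52) - X(-60) = (-18 + 52) - 2*I*sqrt(3) = 34 - 2*I*sqrt(3)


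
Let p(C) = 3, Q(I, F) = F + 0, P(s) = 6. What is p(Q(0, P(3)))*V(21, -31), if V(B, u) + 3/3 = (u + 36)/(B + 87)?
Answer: -103/36 ≈ -2.8611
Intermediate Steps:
V(B, u) = -1 + (36 + u)/(87 + B) (V(B, u) = -1 + (u + 36)/(B + 87) = -1 + (36 + u)/(87 + B))
Q(I, F) = F
p(Q(0, P(3)))*V(21, -31) = 3*((-51 - 31 - 1*21)/(87 + 21)) = 3*((-51 - 31 - 21)/108) = 3*((1/108)*(-103)) = 3*(-103/108) = -103/36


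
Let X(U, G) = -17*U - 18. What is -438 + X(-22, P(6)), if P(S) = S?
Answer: -82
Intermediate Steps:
X(U, G) = -18 - 17*U
-438 + X(-22, P(6)) = -438 + (-18 - 17*(-22)) = -438 + (-18 + 374) = -438 + 356 = -82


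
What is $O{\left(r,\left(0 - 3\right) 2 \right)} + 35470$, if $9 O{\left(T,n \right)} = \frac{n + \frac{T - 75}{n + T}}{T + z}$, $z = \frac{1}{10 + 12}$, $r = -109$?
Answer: $\frac{3825972034}{107865} \approx 35470.0$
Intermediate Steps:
$z = \frac{1}{22} \approx 0.045455$
$O{\left(T,n \right)} = \frac{n + \frac{-75 + T}{T + n}}{9 \left(\frac{1}{22} + T\right)}$ ($O{\left(T,n \right)} = \frac{\left(n + \frac{T - 75}{n + T}\right) \frac{1}{T + \frac{1}{22}}}{9} = \frac{\left(n + \frac{-75 + T}{T + n}\right) \frac{1}{\frac{1}{22} + T}}{9} = \frac{\frac{1}{\frac{1}{22} + T} \left(n + \frac{-75 + T}{T + n}\right)}{9} = \frac{n + \frac{-75 + T}{T + n}}{9 \left(\frac{1}{22} + T\right)}$)
$O{\left(r,\left(0 - 3\right) 2 \right)} + 35470 = \frac{22 \left(-75 - 109 + \left(\left(0 - 3\right) 2\right)^{2} - 109 \left(0 - 3\right) 2\right)}{9 \left(-109 + \left(0 - 3\right) 2 + 22 \left(-109\right)^{2} + 22 \left(-109\right) \left(0 - 3\right) 2\right)} + 35470 = \frac{22 \left(-75 - 109 + \left(\left(-3\right) 2\right)^{2} - 109 \left(\left(-3\right) 2\right)\right)}{9 \left(-109 - 6 + 22 \cdot 11881 + 22 \left(-109\right) \left(\left(-3\right) 2\right)\right)} + 35470 = \frac{22 \left(-75 - 109 + \left(-6\right)^{2} - -654\right)}{9 \left(-109 - 6 + 261382 + 22 \left(-109\right) \left(-6\right)\right)} + 35470 = \frac{22 \left(-75 - 109 + 36 + 654\right)}{9 \left(-109 - 6 + 261382 + 14388\right)} + 35470 = \frac{22}{9} \cdot \frac{1}{275655} \cdot 506 + 35470 = \frac{484}{107865} + 35470 = \frac{3825972034}{107865}$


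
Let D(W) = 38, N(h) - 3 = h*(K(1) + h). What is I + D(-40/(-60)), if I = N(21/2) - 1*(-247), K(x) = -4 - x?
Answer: 1383/4 ≈ 345.75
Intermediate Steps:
N(h) = 3 + h*(-5 + h) (N(h) = 3 + h*((-4 - 1*1) + h) = 3 + h*((-4 - 1) + h) = 3 + h*(-5 + h))
I = 1231/4 (I = (3 + (21/2)**2 - 105/2) - 1*(-247) = (3 + (21*(1/2))**2 - 105/2) + 247 = (3 + (21/2)**2 - 5*21/2) + 247 = (3 + 441/4 - 105/2) + 247 = 243/4 + 247 = 1231/4 ≈ 307.75)
I + D(-40/(-60)) = 1231/4 + 38 = 1383/4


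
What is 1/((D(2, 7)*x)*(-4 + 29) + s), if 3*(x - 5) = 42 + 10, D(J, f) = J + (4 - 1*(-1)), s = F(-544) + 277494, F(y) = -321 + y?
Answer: 3/841612 ≈ 3.5646e-6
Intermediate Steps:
s = 276629 (s = (-321 - 544) + 277494 = -865 + 277494 = 276629)
D(J, f) = 5 + J (D(J, f) = J + (4 + 1) = J + 5 = 5 + J)
x = 67/3 (x = 5 + (42 + 10)/3 = 5 + (⅓)*52 = 5 + 52/3 = 67/3 ≈ 22.333)
1/((D(2, 7)*x)*(-4 + 29) + s) = 1/(((5 + 2)*(67/3))*(-4 + 29) + 276629) = 1/((7*(67/3))*25 + 276629) = 1/((469/3)*25 + 276629) = 1/(11725/3 + 276629) = 1/(841612/3) = 3/841612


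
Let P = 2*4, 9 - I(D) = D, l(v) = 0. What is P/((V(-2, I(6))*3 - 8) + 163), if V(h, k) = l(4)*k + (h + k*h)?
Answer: 8/131 ≈ 0.061069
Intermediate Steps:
I(D) = 9 - D
V(h, k) = h + h*k (V(h, k) = 0*k + (h + k*h) = 0 + (h + h*k) = h + h*k)
P = 8
P/((V(-2, I(6))*3 - 8) + 163) = 8/((-2*(1 + (9 - 1*6))*3 - 8) + 163) = 8/((-2*(1 + (9 - 6))*3 - 8) + 163) = 8/((-2*(1 + 3)*3 - 8) + 163) = 8/((-2*4*3 - 8) + 163) = 8/((-8*3 - 8) + 163) = 8/((-24 - 8) + 163) = 8/(-32 + 163) = 8/131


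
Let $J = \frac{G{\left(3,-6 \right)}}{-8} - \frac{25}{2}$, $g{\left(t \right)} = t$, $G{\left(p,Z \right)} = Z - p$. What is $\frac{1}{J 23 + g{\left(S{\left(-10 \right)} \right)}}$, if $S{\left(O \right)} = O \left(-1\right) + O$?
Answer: $- \frac{8}{2093} \approx -0.0038223$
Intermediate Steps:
$S{\left(O \right)} = 0$ ($S{\left(O \right)} = - O + O = 0$)
$J = - \frac{91}{8}$ ($J = \frac{-6 - 3}{-8} - \frac{25}{2} = \left(-6 - 3\right) \left(- \frac{1}{8}\right) - \frac{25}{2} = \left(-9\right) \left(- \frac{1}{8}\right) - \frac{25}{2} = \frac{9}{8} - \frac{25}{2} = - \frac{91}{8} \approx -11.375$)
$\frac{1}{J 23 + g{\left(S{\left(-10 \right)} \right)}} = \frac{1}{\left(- \frac{91}{8}\right) 23 + 0} = \frac{1}{- \frac{2093}{8} + 0} = \frac{1}{- \frac{2093}{8}} = - \frac{8}{2093}$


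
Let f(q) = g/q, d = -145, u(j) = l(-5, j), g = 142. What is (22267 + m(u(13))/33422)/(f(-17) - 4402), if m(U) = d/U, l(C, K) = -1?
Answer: -248069273/49134272 ≈ -5.0488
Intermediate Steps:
u(j) = -1
m(U) = -145/U
f(q) = 142/q
(22267 + m(u(13))/33422)/(f(-17) - 4402) = (22267 - 145/(-1)/33422)/(142/(-17) - 4402) = (22267 - 145*(-1)*(1/33422))/(142*(-1/17) - 4402) = (22267 + 145*(1/33422))/(-142/17 - 4402) = (22267 + 145/33422)/(-74976/17) = (744207819/33422)*(-17/74976) = -248069273/49134272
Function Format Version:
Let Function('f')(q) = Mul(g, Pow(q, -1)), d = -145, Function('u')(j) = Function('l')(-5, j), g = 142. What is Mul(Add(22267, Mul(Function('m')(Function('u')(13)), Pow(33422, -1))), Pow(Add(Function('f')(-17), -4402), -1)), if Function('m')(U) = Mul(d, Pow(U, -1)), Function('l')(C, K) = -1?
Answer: Rational(-248069273, 49134272) ≈ -5.0488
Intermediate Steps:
Function('u')(j) = -1
Function('m')(U) = Mul(-145, Pow(U, -1))
Function('f')(q) = Mul(142, Pow(q, -1))
Mul(Add(22267, Mul(Function('m')(Function('u')(13)), Pow(33422, -1))), Pow(Add(Function('f')(-17), -4402), -1)) = Mul(Add(22267, Mul(Mul(-145, Pow(-1, -1)), Pow(33422, -1))), Pow(Add(Mul(142, Pow(-17, -1)), -4402), -1)) = Mul(Add(22267, Mul(Mul(-145, -1), Rational(1, 33422))), Pow(Add(Mul(142, Rational(-1, 17)), -4402), -1)) = Mul(Add(22267, Mul(145, Rational(1, 33422))), Pow(Add(Rational(-142, 17), -4402), -1)) = Mul(Add(22267, Rational(145, 33422)), Pow(Rational(-74976, 17), -1)) = Mul(Rational(744207819, 33422), Rational(-17, 74976)) = Rational(-248069273, 49134272)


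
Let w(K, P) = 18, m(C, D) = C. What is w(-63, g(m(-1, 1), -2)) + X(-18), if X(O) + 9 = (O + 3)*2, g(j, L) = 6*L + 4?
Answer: -21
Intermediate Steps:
g(j, L) = 4 + 6*L
X(O) = -3 + 2*O (X(O) = -9 + (O + 3)*2 = -9 + (3 + O)*2 = -9 + (6 + 2*O) = -3 + 2*O)
w(-63, g(m(-1, 1), -2)) + X(-18) = 18 + (-3 + 2*(-18)) = 18 + (-3 - 36) = 18 - 39 = -21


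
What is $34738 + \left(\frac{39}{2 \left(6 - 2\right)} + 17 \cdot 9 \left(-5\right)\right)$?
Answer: $\frac{271823}{8} \approx 33978.0$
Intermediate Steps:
$34738 + \left(\frac{39}{2 \left(6 - 2\right)} + 17 \cdot 9 \left(-5\right)\right) = 34738 + \left(\frac{39}{2 \cdot 4} + 17 \left(-45\right)\right) = 34738 - \left(765 - \frac{39}{8}\right) = 34738 + \left(39 \cdot \frac{1}{8} - 765\right) = 34738 + \left(\frac{39}{8} - 765\right) = 34738 - \frac{6081}{8} = \frac{271823}{8}$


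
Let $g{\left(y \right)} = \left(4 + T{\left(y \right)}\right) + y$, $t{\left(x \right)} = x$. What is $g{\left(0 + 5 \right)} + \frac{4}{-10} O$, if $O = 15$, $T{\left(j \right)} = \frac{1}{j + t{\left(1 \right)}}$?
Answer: $\frac{19}{6} \approx 3.1667$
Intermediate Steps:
$T{\left(j \right)} = \frac{1}{1 + j}$ ($T{\left(j \right)} = \frac{1}{j + 1} = \frac{1}{1 + j}$)
$g{\left(y \right)} = 4 + y + \frac{1}{1 + y}$ ($g{\left(y \right)} = \left(4 + \frac{1}{1 + y}\right) + y = 4 + y + \frac{1}{1 + y}$)
$g{\left(0 + 5 \right)} + \frac{4}{-10} O = \frac{1 + \left(1 + \left(0 + 5\right)\right) \left(4 + \left(0 + 5\right)\right)}{1 + \left(0 + 5\right)} + \frac{4}{-10} \cdot 15 = \frac{1 + \left(1 + 5\right) \left(4 + 5\right)}{1 + 5} + 4 \left(- \frac{1}{10}\right) 15 = \frac{1 + 6 \cdot 9}{6} - 6 = \frac{1 + 54}{6} - 6 = \frac{1}{6} \cdot 55 - 6 = \frac{55}{6} - 6 = \frac{19}{6}$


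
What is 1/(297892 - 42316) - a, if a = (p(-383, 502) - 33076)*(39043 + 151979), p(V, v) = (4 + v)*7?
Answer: 1441868742538849/255576 ≈ 5.6416e+9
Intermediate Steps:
p(V, v) = 28 + 7*v
a = -5641643748 (a = ((28 + 7*502) - 33076)*(39043 + 151979) = ((28 + 3514) - 33076)*191022 = (3542 - 33076)*191022 = -29534*191022 = -5641643748)
1/(297892 - 42316) - a = 1/(297892 - 42316) - 1*(-5641643748) = 1/255576 + 5641643748 = 1441868742538849/255576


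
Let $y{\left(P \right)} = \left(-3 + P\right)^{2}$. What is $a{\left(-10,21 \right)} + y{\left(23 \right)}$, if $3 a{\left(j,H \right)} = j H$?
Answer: $330$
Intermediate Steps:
$a{\left(j,H \right)} = \frac{H j}{3}$ ($a{\left(j,H \right)} = \frac{j H}{3} = \frac{H j}{3}$)
$a{\left(-10,21 \right)} + y{\left(23 \right)} = \frac{1}{3} \cdot 21 \left(-10\right) + \left(-3 + 23\right)^{2} = -70 + 20^{2} = -70 + 400 = 330$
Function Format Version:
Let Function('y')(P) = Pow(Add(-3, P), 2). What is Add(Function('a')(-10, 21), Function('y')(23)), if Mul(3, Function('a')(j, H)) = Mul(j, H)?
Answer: 330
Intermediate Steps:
Function('a')(j, H) = Mul(Rational(1, 3), H, j) (Function('a')(j, H) = Mul(Rational(1, 3), Mul(j, H)) = Mul(Rational(1, 3), Mul(H, j)) = Mul(Rational(1, 3), H, j))
Add(Function('a')(-10, 21), Function('y')(23)) = Add(Mul(Rational(1, 3), 21, -10), Pow(Add(-3, 23), 2)) = Add(-70, Pow(20, 2)) = Add(-70, 400) = 330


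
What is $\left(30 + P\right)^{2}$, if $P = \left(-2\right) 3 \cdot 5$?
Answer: $0$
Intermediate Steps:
$P = -30$ ($P = \left(-6\right) 5 = -30$)
$\left(30 + P\right)^{2} = \left(30 - 30\right)^{2} = 0^{2} = 0$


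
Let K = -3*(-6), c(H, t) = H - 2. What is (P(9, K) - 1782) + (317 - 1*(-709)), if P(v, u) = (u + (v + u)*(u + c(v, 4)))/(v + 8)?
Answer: -12159/17 ≈ -715.24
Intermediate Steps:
c(H, t) = -2 + H
K = 18
P(v, u) = (u + (u + v)*(-2 + u + v))/(8 + v) (P(v, u) = (u + (v + u)*(u + (-2 + v)))/(v + 8) = (u + (u + v)*(-2 + u + v))/(8 + v))
(P(9, K) - 1782) + (317 - 1*(-709)) = ((18**2 + 9**2 - 1*18 - 2*9 + 2*18*9)/(8 + 9) - 1782) + (317 - 1*(-709)) = ((324 + 81 - 18 - 18 + 324)/17 - 1782) + (317 + 709) = ((1/17)*693 - 1782) + 1026 = (693/17 - 1782) + 1026 = -29601/17 + 1026 = -12159/17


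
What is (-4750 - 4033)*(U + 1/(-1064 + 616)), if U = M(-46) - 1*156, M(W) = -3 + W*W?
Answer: -7700363505/448 ≈ -1.7188e+7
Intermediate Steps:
M(W) = -3 + W²
U = 1957 (U = (-3 + (-46)²) - 1*156 = (-3 + 2116) - 156 = 2113 - 156 = 1957)
(-4750 - 4033)*(U + 1/(-1064 + 616)) = (-4750 - 4033)*(1957 + 1/(-1064 + 616)) = -8783*(1957 + 1/(-448)) = -8783*(1957 - 1/448) = -8783*876735/448 = -7700363505/448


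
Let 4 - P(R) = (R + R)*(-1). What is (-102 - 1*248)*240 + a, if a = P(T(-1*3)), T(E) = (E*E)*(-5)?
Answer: -84086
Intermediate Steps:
T(E) = -5*E² (T(E) = E²*(-5) = -5*E²)
P(R) = 4 + 2*R (P(R) = 4 - (R + R)*(-1) = 4 - 2*R*(-1) = 4 - (-2)*R = 4 + 2*R)
a = -86 (a = 4 + 2*(-5*(-1*3)²) = 4 + 2*(-5*(-3)²) = 4 + 2*(-5*9) = 4 + 2*(-45) = 4 - 90 = -86)
(-102 - 1*248)*240 + a = (-102 - 1*248)*240 - 86 = (-102 - 248)*240 - 86 = -350*240 - 86 = -84000 - 86 = -84086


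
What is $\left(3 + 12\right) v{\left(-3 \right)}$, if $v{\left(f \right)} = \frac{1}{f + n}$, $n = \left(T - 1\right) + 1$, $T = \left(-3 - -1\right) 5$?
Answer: $- \frac{15}{13} \approx -1.1538$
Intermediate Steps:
$T = -10$ ($T = \left(-3 + 1\right) 5 = \left(-2\right) 5 = -10$)
$n = -10$ ($n = \left(-10 - 1\right) + 1 = -11 + 1 = -10$)
$v{\left(f \right)} = \frac{1}{-10 + f}$ ($v{\left(f \right)} = \frac{1}{f - 10} = \frac{1}{-10 + f}$)
$\left(3 + 12\right) v{\left(-3 \right)} = \frac{3 + 12}{-10 - 3} = \frac{15}{-13} = 15 \left(- \frac{1}{13}\right) = - \frac{15}{13}$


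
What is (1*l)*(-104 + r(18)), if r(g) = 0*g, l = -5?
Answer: 520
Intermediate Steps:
r(g) = 0
(1*l)*(-104 + r(18)) = (1*(-5))*(-104 + 0) = -5*(-104) = 520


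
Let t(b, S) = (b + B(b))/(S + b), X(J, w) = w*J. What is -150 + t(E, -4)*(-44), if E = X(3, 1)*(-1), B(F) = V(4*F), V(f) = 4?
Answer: -1006/7 ≈ -143.71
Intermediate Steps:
X(J, w) = J*w
B(F) = 4
E = -3 (E = (3*1)*(-1) = 3*(-1) = -3)
t(b, S) = (4 + b)/(S + b) (t(b, S) = (b + 4)/(S + b) = (4 + b)/(S + b))
-150 + t(E, -4)*(-44) = -150 + ((4 - 3)/(-4 - 3))*(-44) = -150 + (1/(-7))*(-44) = -150 - ⅐*1*(-44) = -150 - ⅐*(-44) = -150 + 44/7 = -1006/7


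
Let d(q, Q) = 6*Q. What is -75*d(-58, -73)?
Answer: 32850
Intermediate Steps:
-75*d(-58, -73) = -450*(-73) = -75*(-438) = 32850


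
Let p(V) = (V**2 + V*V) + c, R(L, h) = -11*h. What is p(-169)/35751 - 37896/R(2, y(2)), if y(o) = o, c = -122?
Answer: 226012316/131087 ≈ 1724.1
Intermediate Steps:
p(V) = -122 + 2*V**2 (p(V) = (V**2 + V*V) - 122 = (V**2 + V**2) - 122 = 2*V**2 - 122 = -122 + 2*V**2)
p(-169)/35751 - 37896/R(2, y(2)) = (-122 + 2*(-169)**2)/35751 - 37896/((-11*2)) = (-122 + 2*28561)*(1/35751) - 37896/(-22) = (-122 + 57122)*(1/35751) - 37896*(-1/22) = 57000*(1/35751) + 18948/11 = 19000/11917 + 18948/11 = 226012316/131087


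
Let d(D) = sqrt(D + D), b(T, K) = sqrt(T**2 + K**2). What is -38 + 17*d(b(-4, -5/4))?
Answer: -38 + 17*sqrt(2)*281**(1/4)/2 ≈ 11.216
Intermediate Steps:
b(T, K) = sqrt(K**2 + T**2)
d(D) = sqrt(2)*sqrt(D) (d(D) = sqrt(2*D) = sqrt(2)*sqrt(D))
-38 + 17*d(b(-4, -5/4)) = -38 + 17*(sqrt(2)*sqrt(sqrt((-5/4)**2 + (-4)**2))) = -38 + 17*(sqrt(2)*sqrt(sqrt((-5*1/4)**2 + 16))) = -38 + 17*(sqrt(2)*sqrt(sqrt((-5/4)**2 + 16))) = -38 + 17*(sqrt(2)*sqrt(sqrt(25/16 + 16))) = -38 + 17*(sqrt(2)*sqrt(sqrt(281/16))) = -38 + 17*(sqrt(2)*sqrt(sqrt(281)/4)) = -38 + 17*(sqrt(2)*(281**(1/4)/2)) = -38 + 17*(sqrt(2)*281**(1/4)/2) = -38 + 17*sqrt(2)*281**(1/4)/2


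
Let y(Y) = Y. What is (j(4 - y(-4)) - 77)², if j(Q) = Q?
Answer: 4761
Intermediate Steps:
(j(4 - y(-4)) - 77)² = ((4 - 1*(-4)) - 77)² = ((4 + 4) - 77)² = (8 - 77)² = (-69)² = 4761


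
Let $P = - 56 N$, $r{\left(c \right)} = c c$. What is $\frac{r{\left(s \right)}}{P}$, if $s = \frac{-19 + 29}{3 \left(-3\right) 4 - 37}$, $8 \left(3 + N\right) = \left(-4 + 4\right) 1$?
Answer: $\frac{25}{223818} \approx 0.0001117$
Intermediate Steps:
$N = -3$ ($N = -3 + \frac{\left(-4 + 4\right) 1}{8} = -3 + \frac{0 \cdot 1}{8} = -3 + \frac{1}{8} \cdot 0 = -3 + 0 = -3$)
$s = - \frac{10}{73}$ ($s = \frac{10}{\left(-9\right) 4 - 37} = \frac{10}{-36 - 37} = \frac{10}{-73} = 10 \left(- \frac{1}{73}\right) = - \frac{10}{73} \approx -0.13699$)
$r{\left(c \right)} = c^{2}$
$P = 168$ ($P = \left(-56\right) \left(-3\right) = 168$)
$\frac{r{\left(s \right)}}{P} = \frac{\left(- \frac{10}{73}\right)^{2}}{168} = \frac{100}{5329} \cdot \frac{1}{168} = \frac{25}{223818}$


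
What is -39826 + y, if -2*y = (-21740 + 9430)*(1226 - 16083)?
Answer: -91484661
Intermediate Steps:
y = -91444835 (y = -(-21740 + 9430)*(1226 - 16083)/2 = -(-6155)*(-14857) = -1/2*182889670 = -91444835)
-39826 + y = -39826 - 91444835 = -91484661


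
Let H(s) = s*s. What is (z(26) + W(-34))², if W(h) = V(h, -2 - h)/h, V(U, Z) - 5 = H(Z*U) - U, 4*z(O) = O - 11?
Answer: 5604161370721/4624 ≈ 1.2120e+9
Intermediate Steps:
H(s) = s²
z(O) = -11/4 + O/4 (z(O) = (O - 11)/4 = (-11 + O)/4 = -11/4 + O/4)
V(U, Z) = 5 - U + U²*Z² (V(U, Z) = 5 + ((Z*U)² - U) = 5 + ((U*Z)² - U) = 5 + (U²*Z² - U) = 5 + (-U + U²*Z²) = 5 - U + U²*Z²)
W(h) = (5 - h + h²*(-2 - h)²)/h
(z(26) + W(-34))² = ((-11/4 + (¼)*26) + (-1 + 5/(-34) - 34*(2 - 34)²))² = ((-11/4 + 13/2) + (-1 + 5*(-1/34) - 34*(-32)²))² = (15/4 + (-1 - 5/34 - 34*1024))² = (15/4 + (-1 - 5/34 - 34816))² = (15/4 - 1183783/34)² = (-2367311/68)² = 5604161370721/4624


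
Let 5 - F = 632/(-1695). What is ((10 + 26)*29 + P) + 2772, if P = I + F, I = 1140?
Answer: 8409527/1695 ≈ 4961.4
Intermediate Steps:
F = 9107/1695 (F = 5 - 632/(-1695) = 5 - 632*(-1)/1695 = 5 - 1*(-632/1695) = 5 + 632/1695 = 9107/1695 ≈ 5.3729)
P = 1941407/1695 (P = 1140 + 9107/1695 = 1941407/1695 ≈ 1145.4)
((10 + 26)*29 + P) + 2772 = ((10 + 26)*29 + 1941407/1695) + 2772 = (36*29 + 1941407/1695) + 2772 = (1044 + 1941407/1695) + 2772 = 3710987/1695 + 2772 = 8409527/1695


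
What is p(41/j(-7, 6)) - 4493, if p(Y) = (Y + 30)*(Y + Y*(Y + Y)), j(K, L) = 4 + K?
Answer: 37400/27 ≈ 1385.2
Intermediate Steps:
p(Y) = (30 + Y)*(Y + 2*Y²) (p(Y) = (30 + Y)*(Y + Y*(2*Y)) = (30 + Y)*(Y + 2*Y²))
p(41/j(-7, 6)) - 4493 = (41/(4 - 7))*(30 + 2*(41/(4 - 7))² + 61*(41/(4 - 7))) - 4493 = (41/(-3))*(30 + 2*(41/(-3))² + 61*(41/(-3))) - 4493 = (41*(-⅓))*(30 + 2*(41*(-⅓))² + 61*(41*(-⅓))) - 4493 = -41*(30 + 2*(-41/3)² + 61*(-41/3))/3 - 4493 = -41*(30 + 2*(1681/9) - 2501/3)/3 - 4493 = -41*(30 + 3362/9 - 2501/3)/3 - 4493 = -41/3*(-3871/9) - 4493 = 158711/27 - 4493 = 37400/27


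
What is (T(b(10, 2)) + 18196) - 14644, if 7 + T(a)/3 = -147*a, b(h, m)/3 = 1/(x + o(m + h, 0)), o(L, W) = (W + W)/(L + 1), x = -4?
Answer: 15447/4 ≈ 3861.8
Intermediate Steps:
o(L, W) = 2*W/(1 + L) (o(L, W) = (2*W)/(1 + L) = 2*W/(1 + L))
b(h, m) = -¾ (b(h, m) = 3/(-4 + 2*0/(1 + (m + h))) = 3/(-4 + 2*0/(1 + (h + m))) = 3/(-4 + 2*0/(1 + h + m)) = 3/(-4 + 0) = 3/(-4) = 3*(-¼) = -¾)
T(a) = -21 - 441*a (T(a) = -21 + 3*(-147*a) = -21 - 441*a)
(T(b(10, 2)) + 18196) - 14644 = ((-21 - 441*(-¾)) + 18196) - 14644 = ((-21 + 1323/4) + 18196) - 14644 = (1239/4 + 18196) - 14644 = 74023/4 - 14644 = 15447/4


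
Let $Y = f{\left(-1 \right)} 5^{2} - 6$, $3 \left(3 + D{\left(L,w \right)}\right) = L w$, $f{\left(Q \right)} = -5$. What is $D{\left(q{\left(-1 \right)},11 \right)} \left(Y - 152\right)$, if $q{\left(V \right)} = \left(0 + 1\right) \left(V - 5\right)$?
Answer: $7075$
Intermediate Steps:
$q{\left(V \right)} = -5 + V$ ($q{\left(V \right)} = 1 \left(-5 + V\right) = -5 + V$)
$D{\left(L,w \right)} = -3 + \frac{L w}{3}$
$Y = -131$ ($Y = - 5 \cdot 5^{2} - 6 = \left(-5\right) 25 - 6 = -125 - 6 = -131$)
$D{\left(q{\left(-1 \right)},11 \right)} \left(Y - 152\right) = \left(-3 + \frac{1}{3} \left(-5 - 1\right) 11\right) \left(-131 - 152\right) = \left(-3 + \frac{1}{3} \left(-6\right) 11\right) \left(-283\right) = \left(-3 - 22\right) \left(-283\right) = \left(-25\right) \left(-283\right) = 7075$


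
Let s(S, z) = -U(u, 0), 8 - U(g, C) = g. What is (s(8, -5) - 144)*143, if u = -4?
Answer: -22308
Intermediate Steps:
U(g, C) = 8 - g
s(S, z) = -12 (s(S, z) = -(8 - 1*(-4)) = -(8 + 4) = -1*12 = -12)
(s(8, -5) - 144)*143 = (-12 - 144)*143 = -156*143 = -22308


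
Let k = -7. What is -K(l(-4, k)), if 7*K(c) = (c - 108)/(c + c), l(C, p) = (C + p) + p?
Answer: -½ ≈ -0.50000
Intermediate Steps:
l(C, p) = C + 2*p
K(c) = (-108 + c)/(14*c) (K(c) = ((c - 108)/(c + c))/7 = ((-108 + c)/((2*c)))/7 = ((-108 + c)*(1/(2*c)))/7 = ((-108 + c)/(2*c))/7 = (-108 + c)/(14*c))
-K(l(-4, k)) = -(-108 + (-4 + 2*(-7)))/(14*(-4 + 2*(-7))) = -(-108 + (-4 - 14))/(14*(-4 - 14)) = -(-108 - 18)/(14*(-18)) = -(-1)*(-126)/(14*18) = -1*½ = -½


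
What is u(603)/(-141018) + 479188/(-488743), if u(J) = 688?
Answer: -33955194284/34460780187 ≈ -0.98533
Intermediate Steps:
u(603)/(-141018) + 479188/(-488743) = 688/(-141018) + 479188/(-488743) = 688*(-1/141018) + 479188*(-1/488743) = -344/70509 - 479188/488743 = -33955194284/34460780187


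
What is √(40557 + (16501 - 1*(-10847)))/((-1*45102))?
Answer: -√7545/15034 ≈ -0.0057777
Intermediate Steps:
√(40557 + (16501 - 1*(-10847)))/((-1*45102)) = √(40557 + (16501 + 10847))/(-45102) = √(40557 + 27348)*(-1/45102) = √67905*(-1/45102) = (3*√7545)*(-1/45102) = -√7545/15034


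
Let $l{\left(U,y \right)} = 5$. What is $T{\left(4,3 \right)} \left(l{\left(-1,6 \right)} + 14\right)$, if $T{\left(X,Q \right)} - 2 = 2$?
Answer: $76$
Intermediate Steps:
$T{\left(X,Q \right)} = 4$ ($T{\left(X,Q \right)} = 2 + 2 = 4$)
$T{\left(4,3 \right)} \left(l{\left(-1,6 \right)} + 14\right) = 4 \left(5 + 14\right) = 4 \cdot 19 = 76$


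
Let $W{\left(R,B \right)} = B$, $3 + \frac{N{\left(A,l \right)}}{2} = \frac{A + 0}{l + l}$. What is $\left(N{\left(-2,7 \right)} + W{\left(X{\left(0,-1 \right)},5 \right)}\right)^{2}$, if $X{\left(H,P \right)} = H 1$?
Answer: $\frac{81}{49} \approx 1.6531$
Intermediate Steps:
$X{\left(H,P \right)} = H$
$N{\left(A,l \right)} = -6 + \frac{A}{l}$ ($N{\left(A,l \right)} = -6 + 2 \frac{A + 0}{l + l} = -6 + 2 \frac{A}{2 l} = -6 + \frac{A}{l}$)
$\left(N{\left(-2,7 \right)} + W{\left(X{\left(0,-1 \right)},5 \right)}\right)^{2} = \left(\left(-6 - \frac{2}{7}\right) + 5\right)^{2} = \left(- \frac{44}{7} + 5\right)^{2} = \left(- \frac{9}{7}\right)^{2} = \frac{81}{49}$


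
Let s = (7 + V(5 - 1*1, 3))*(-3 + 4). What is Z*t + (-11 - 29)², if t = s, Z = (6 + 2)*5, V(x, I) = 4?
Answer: 2040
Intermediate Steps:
Z = 40 (Z = 8*5 = 40)
s = 11 (s = (7 + 4)*(-3 + 4) = 11*1 = 11)
t = 11
Z*t + (-11 - 29)² = 40*11 + (-11 - 29)² = 440 + (-40)² = 440 + 1600 = 2040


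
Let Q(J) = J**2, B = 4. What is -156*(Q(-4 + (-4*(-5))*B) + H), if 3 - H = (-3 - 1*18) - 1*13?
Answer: -906828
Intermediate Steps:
H = 37 (H = 3 - ((-3 - 1*18) - 1*13) = 3 - ((-3 - 18) - 13) = 3 - (-21 - 13) = 3 - 1*(-34) = 3 + 34 = 37)
-156*(Q(-4 + (-4*(-5))*B) + H) = -156*((-4 - 4*(-5)*4)**2 + 37) = -156*((-4 + 20*4)**2 + 37) = -156*((-4 + 80)**2 + 37) = -156*(76**2 + 37) = -156*(5776 + 37) = -156*5813 = -906828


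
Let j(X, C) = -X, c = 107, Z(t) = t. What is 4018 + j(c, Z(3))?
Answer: 3911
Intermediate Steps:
4018 + j(c, Z(3)) = 4018 - 1*107 = 4018 - 107 = 3911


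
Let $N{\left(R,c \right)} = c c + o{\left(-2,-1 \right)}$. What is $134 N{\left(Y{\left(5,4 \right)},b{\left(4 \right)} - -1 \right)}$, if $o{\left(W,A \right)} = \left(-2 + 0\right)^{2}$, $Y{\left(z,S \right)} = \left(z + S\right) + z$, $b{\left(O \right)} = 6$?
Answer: $7102$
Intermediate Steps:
$Y{\left(z,S \right)} = S + 2 z$ ($Y{\left(z,S \right)} = \left(S + z\right) + z = S + 2 z$)
$o{\left(W,A \right)} = 4$ ($o{\left(W,A \right)} = \left(-2\right)^{2} = 4$)
$N{\left(R,c \right)} = 4 + c^{2}$ ($N{\left(R,c \right)} = c c + 4 = c^{2} + 4 = 4 + c^{2}$)
$134 N{\left(Y{\left(5,4 \right)},b{\left(4 \right)} - -1 \right)} = 134 \left(4 + \left(6 - -1\right)^{2}\right) = 134 \left(4 + \left(6 + 1\right)^{2}\right) = 134 \left(4 + 7^{2}\right) = 134 \left(4 + 49\right) = 134 \cdot 53 = 7102$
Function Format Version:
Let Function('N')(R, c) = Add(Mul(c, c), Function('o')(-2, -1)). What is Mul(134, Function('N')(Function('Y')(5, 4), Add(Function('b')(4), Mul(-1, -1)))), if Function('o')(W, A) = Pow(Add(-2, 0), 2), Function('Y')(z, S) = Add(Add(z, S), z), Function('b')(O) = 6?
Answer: 7102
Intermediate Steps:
Function('Y')(z, S) = Add(S, Mul(2, z)) (Function('Y')(z, S) = Add(Add(S, z), z) = Add(S, Mul(2, z)))
Function('o')(W, A) = 4 (Function('o')(W, A) = Pow(-2, 2) = 4)
Function('N')(R, c) = Add(4, Pow(c, 2)) (Function('N')(R, c) = Add(Mul(c, c), 4) = Add(Pow(c, 2), 4) = Add(4, Pow(c, 2)))
Mul(134, Function('N')(Function('Y')(5, 4), Add(Function('b')(4), Mul(-1, -1)))) = Mul(134, Add(4, Pow(Add(6, Mul(-1, -1)), 2))) = Mul(134, Add(4, Pow(Add(6, 1), 2))) = Mul(134, Add(4, Pow(7, 2))) = Mul(134, Add(4, 49)) = Mul(134, 53) = 7102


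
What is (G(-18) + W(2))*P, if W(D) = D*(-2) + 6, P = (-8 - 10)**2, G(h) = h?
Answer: -5184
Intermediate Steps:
P = 324 (P = (-18)**2 = 324)
W(D) = 6 - 2*D (W(D) = -2*D + 6 = 6 - 2*D)
(G(-18) + W(2))*P = (-18 + (6 - 2*2))*324 = (-18 + (6 - 4))*324 = (-18 + 2)*324 = -16*324 = -5184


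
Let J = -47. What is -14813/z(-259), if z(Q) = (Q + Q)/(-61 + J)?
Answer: -799902/259 ≈ -3088.4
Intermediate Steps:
z(Q) = -Q/54 (z(Q) = (Q + Q)/(-61 - 47) = (2*Q)/(-108) = (2*Q)*(-1/108) = -Q/54)
-14813/z(-259) = -14813/((-1/54*(-259))) = -14813/259/54 = -14813*54/259 = -799902/259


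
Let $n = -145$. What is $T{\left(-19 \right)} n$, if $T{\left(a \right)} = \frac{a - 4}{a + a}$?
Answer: $- \frac{3335}{38} \approx -87.763$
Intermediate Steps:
$T{\left(a \right)} = \frac{-4 + a}{2 a}$
$T{\left(-19 \right)} n = \frac{-4 - 19}{2 \left(-19\right)} \left(-145\right) = \frac{1}{2} \left(- \frac{1}{19}\right) \left(-23\right) \left(-145\right) = \frac{23}{38} \left(-145\right) = - \frac{3335}{38}$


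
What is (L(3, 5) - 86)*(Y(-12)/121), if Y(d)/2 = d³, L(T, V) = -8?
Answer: 324864/121 ≈ 2684.8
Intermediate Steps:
Y(d) = 2*d³
(L(3, 5) - 86)*(Y(-12)/121) = (-8 - 86)*((2*(-12)³)/121) = -94*2*(-1728)/121 = -(-324864)/121 = -94*(-3456/121) = 324864/121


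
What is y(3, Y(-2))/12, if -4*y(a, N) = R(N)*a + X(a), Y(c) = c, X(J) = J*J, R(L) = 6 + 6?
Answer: -15/16 ≈ -0.93750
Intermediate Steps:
R(L) = 12
X(J) = J²
y(a, N) = -3*a - a²/4 (y(a, N) = -(12*a + a²)/4 = -(a² + 12*a)/4 = -3*a - a²/4)
y(3, Y(-2))/12 = ((¼)*3*(-12 - 1*3))/12 = ((¼)*3*(-12 - 3))*(1/12) = ((¼)*3*(-15))*(1/12) = -45/4*1/12 = -15/16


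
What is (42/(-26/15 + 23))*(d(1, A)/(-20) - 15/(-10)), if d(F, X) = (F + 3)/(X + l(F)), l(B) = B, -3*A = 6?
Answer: 1071/319 ≈ 3.3574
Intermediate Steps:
A = -2 (A = -⅓*6 = -2)
d(F, X) = (3 + F)/(F + X) (d(F, X) = (F + 3)/(X + F) = (3 + F)/(F + X))
(42/(-26/15 + 23))*(d(1, A)/(-20) - 15/(-10)) = (42/(-26/15 + 23))*(((3 + 1)/(1 - 2))/(-20) - 15/(-10)) = (42/(-26*1/15 + 23))*((4/(-1))*(-1/20) - 15*(-⅒)) = (42/(-26/15 + 23))*(-1*4*(-1/20) + 3/2) = (42/(319/15))*(-4*(-1/20) + 3/2) = ((15/319)*42)*(⅕ + 3/2) = (630/319)*(17/10) = 1071/319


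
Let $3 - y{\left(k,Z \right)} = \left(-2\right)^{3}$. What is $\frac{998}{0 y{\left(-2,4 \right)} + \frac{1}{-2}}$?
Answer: $-1996$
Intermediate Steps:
$y{\left(k,Z \right)} = 11$ ($y{\left(k,Z \right)} = 3 - \left(-2\right)^{3} = 3 - -8 = 3 + 8 = 11$)
$\frac{998}{0 y{\left(-2,4 \right)} + \frac{1}{-2}} = \frac{998}{0 \cdot 11 + \frac{1}{-2}} = \frac{998}{0 - \frac{1}{2}} = \frac{998}{- \frac{1}{2}} = 998 \left(-2\right) = -1996$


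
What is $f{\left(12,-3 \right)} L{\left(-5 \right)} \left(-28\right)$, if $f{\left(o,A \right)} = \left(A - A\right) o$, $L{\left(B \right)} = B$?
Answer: $0$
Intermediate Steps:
$f{\left(o,A \right)} = 0$ ($f{\left(o,A \right)} = 0 o = 0$)
$f{\left(12,-3 \right)} L{\left(-5 \right)} \left(-28\right) = 0 \left(-5\right) \left(-28\right) = 0 \left(-28\right) = 0$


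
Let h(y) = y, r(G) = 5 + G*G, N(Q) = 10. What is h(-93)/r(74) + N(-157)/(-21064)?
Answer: -335627/19241964 ≈ -0.017442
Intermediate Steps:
r(G) = 5 + G**2
h(-93)/r(74) + N(-157)/(-21064) = -93/(5 + 74**2) + 10/(-21064) = -93/(5 + 5476) + 10*(-1/21064) = -93/5481 - 5/10532 = -93*1/5481 - 5/10532 = -31/1827 - 5/10532 = -335627/19241964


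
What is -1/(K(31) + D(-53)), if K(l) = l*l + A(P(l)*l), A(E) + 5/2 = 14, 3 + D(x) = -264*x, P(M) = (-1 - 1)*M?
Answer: -2/29923 ≈ -6.6838e-5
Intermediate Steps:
P(M) = -2*M
D(x) = -3 - 264*x
A(E) = 23/2 (A(E) = -5/2 + 14 = 23/2)
K(l) = 23/2 + l**2 (K(l) = l*l + 23/2 = l**2 + 23/2 = 23/2 + l**2)
-1/(K(31) + D(-53)) = -1/((23/2 + 31**2) + (-3 - 264*(-53))) = -1/((23/2 + 961) + (-3 + 13992)) = -1/(1945/2 + 13989) = -1/29923/2 = -1*2/29923 = -2/29923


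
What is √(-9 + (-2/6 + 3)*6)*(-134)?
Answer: -134*√7 ≈ -354.53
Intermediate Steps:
√(-9 + (-2/6 + 3)*6)*(-134) = √(-9 + (-2*⅙ + 3)*6)*(-134) = √(-9 + (-⅓ + 3)*6)*(-134) = √(-9 + (8/3)*6)*(-134) = √(-9 + 16)*(-134) = √7*(-134) = -134*√7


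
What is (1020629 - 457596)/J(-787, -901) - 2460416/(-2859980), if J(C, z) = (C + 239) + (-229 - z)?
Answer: 402642052731/88659380 ≈ 4541.4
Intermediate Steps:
J(C, z) = 10 + C - z (J(C, z) = (239 + C) + (-229 - z) = 10 + C - z)
(1020629 - 457596)/J(-787, -901) - 2460416/(-2859980) = (1020629 - 457596)/(10 - 787 - 1*(-901)) - 2460416/(-2859980) = 563033/(10 - 787 + 901) - 2460416*(-1/2859980) = 563033/124 + 615104/714995 = 402642052731/88659380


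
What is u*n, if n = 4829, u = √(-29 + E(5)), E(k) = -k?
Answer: 4829*I*√34 ≈ 28158.0*I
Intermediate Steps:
u = I*√34 (u = √(-29 - 1*5) = √(-29 - 5) = √(-34) = I*√34 ≈ 5.8309*I)
u*n = (I*√34)*4829 = 4829*I*√34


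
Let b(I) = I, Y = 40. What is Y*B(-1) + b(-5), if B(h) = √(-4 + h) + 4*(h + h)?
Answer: -325 + 40*I*√5 ≈ -325.0 + 89.443*I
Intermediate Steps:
B(h) = √(-4 + h) + 8*h (B(h) = √(-4 + h) + 4*(2*h) = √(-4 + h) + 8*h)
Y*B(-1) + b(-5) = 40*(√(-4 - 1) + 8*(-1)) - 5 = 40*(√(-5) - 8) - 5 = 40*(I*√5 - 8) - 5 = 40*(-8 + I*√5) - 5 = (-320 + 40*I*√5) - 5 = -325 + 40*I*√5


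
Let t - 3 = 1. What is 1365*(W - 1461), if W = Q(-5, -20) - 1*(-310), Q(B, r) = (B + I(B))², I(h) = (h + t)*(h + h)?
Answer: -1536990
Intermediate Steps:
t = 4 (t = 3 + 1 = 4)
I(h) = 2*h*(4 + h) (I(h) = (h + 4)*(h + h) = (4 + h)*(2*h) = 2*h*(4 + h))
Q(B, r) = (B + 2*B*(4 + B))²
W = 335 (W = (-5)²*(9 + 2*(-5))² - 1*(-310) = 25*(9 - 10)² + 310 = 25*(-1)² + 310 = 25*1 + 310 = 25 + 310 = 335)
1365*(W - 1461) = 1365*(335 - 1461) = 1365*(-1126) = -1536990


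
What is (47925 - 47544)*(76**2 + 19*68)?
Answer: 2692908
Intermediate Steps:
(47925 - 47544)*(76**2 + 19*68) = 381*(5776 + 1292) = 381*7068 = 2692908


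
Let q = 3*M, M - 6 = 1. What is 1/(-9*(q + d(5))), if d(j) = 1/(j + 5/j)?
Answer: -2/381 ≈ -0.0052493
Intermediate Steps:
M = 7 (M = 6 + 1 = 7)
q = 21 (q = 3*7 = 21)
1/(-9*(q + d(5))) = 1/(-9*(21 + 5/(5 + 5²))) = 1/(-9*(21 + 5/(5 + 25))) = 1/(-9*(21 + 5/30)) = 1/(-9*(21 + 5*(1/30))) = 1/(-9*(21 + ⅙)) = 1/(-9*127/6) = 1/(-381/2) = -2/381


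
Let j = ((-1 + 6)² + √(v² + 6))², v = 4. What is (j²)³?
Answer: (25 + √22)¹² ≈ 4.6924e+17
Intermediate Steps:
j = (25 + √22)² (j = ((-1 + 6)² + √(4² + 6))² = (5² + √(16 + 6))² = (25 + √22)² ≈ 881.52)
(j²)³ = (((25 + √22)²)²)³ = ((25 + √22)⁴)³ = (25 + √22)¹²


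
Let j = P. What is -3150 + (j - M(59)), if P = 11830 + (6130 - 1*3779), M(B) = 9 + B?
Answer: 10963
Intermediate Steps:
P = 14181 (P = 11830 + (6130 - 3779) = 11830 + 2351 = 14181)
j = 14181
-3150 + (j - M(59)) = -3150 + (14181 - (9 + 59)) = -3150 + (14181 - 1*68) = -3150 + (14181 - 68) = -3150 + 14113 = 10963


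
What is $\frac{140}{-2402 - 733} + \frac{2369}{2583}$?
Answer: $\frac{471013}{539847} \approx 0.87249$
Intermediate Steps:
$\frac{140}{-2402 - 733} + \frac{2369}{2583} = \frac{140}{-2402 - 733} + 2369 \cdot \frac{1}{2583} = \frac{140}{-3135} + \frac{2369}{2583} = 140 \left(- \frac{1}{3135}\right) + \frac{2369}{2583} = - \frac{28}{627} + \frac{2369}{2583} = \frac{471013}{539847}$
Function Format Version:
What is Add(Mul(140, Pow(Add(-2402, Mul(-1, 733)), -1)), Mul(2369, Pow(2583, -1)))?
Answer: Rational(471013, 539847) ≈ 0.87249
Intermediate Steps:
Add(Mul(140, Pow(Add(-2402, Mul(-1, 733)), -1)), Mul(2369, Pow(2583, -1))) = Add(Mul(140, Pow(Add(-2402, -733), -1)), Mul(2369, Rational(1, 2583))) = Add(Mul(140, Pow(-3135, -1)), Rational(2369, 2583)) = Add(Mul(140, Rational(-1, 3135)), Rational(2369, 2583)) = Add(Rational(-28, 627), Rational(2369, 2583)) = Rational(471013, 539847)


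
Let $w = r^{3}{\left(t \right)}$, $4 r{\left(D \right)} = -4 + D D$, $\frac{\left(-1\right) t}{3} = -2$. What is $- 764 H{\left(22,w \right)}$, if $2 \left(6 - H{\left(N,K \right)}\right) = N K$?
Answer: $4298264$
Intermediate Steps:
$t = 6$ ($t = \left(-3\right) \left(-2\right) = 6$)
$r{\left(D \right)} = -1 + \frac{D^{2}}{4}$ ($r{\left(D \right)} = \frac{-4 + D D}{4} = \frac{-4 + D^{2}}{4} = -1 + \frac{D^{2}}{4}$)
$w = 512$ ($w = \left(-1 + \frac{6^{2}}{4}\right)^{3} = \left(-1 + \frac{1}{4} \cdot 36\right)^{3} = \left(-1 + 9\right)^{3} = 8^{3} = 512$)
$H{\left(N,K \right)} = 6 - \frac{K N}{2}$ ($H{\left(N,K \right)} = 6 - \frac{N K}{2} = 6 - \frac{K N}{2}$)
$- 764 H{\left(22,w \right)} = - 764 \left(6 - 256 \cdot 22\right) = - 764 \left(6 - 5632\right) = \left(-764\right) \left(-5626\right) = 4298264$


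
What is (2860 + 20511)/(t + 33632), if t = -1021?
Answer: 23371/32611 ≈ 0.71666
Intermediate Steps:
(2860 + 20511)/(t + 33632) = (2860 + 20511)/(-1021 + 33632) = 23371/32611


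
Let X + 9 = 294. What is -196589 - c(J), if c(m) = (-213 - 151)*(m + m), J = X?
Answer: 10891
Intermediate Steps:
X = 285 (X = -9 + 294 = 285)
J = 285
c(m) = -728*m
-196589 - c(J) = -196589 - (-728)*285 = -196589 - 1*(-207480) = -196589 + 207480 = 10891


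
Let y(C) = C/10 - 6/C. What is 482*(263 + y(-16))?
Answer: 2523511/20 ≈ 1.2618e+5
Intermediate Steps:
y(C) = -6/C + C/10 (y(C) = C*(⅒) - 6/C = C/10 - 6/C = -6/C + C/10)
482*(263 + y(-16)) = 482*(263 + (-6/(-16) + (⅒)*(-16))) = 482*(263 + (-6*(-1/16) - 8/5)) = 482*(263 + (3/8 - 8/5)) = 482*(263 - 49/40) = 482*(10471/40) = 2523511/20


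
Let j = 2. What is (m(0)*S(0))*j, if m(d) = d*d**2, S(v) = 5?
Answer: 0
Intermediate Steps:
m(d) = d**3
(m(0)*S(0))*j = (0**3*5)*2 = (0*5)*2 = 0*2 = 0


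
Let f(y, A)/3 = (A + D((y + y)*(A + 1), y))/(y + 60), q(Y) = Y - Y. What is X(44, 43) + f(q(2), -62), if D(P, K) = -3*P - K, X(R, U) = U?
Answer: 399/10 ≈ 39.900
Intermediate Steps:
D(P, K) = -K - 3*P
q(Y) = 0
f(y, A) = 3*(A - y - 6*y*(1 + A))/(60 + y) (f(y, A) = 3*((A + (-y - 3*(y + y)*(A + 1)))/(y + 60)) = 3*((A + (-y - 3*2*y*(1 + A)))/(60 + y)) = 3*((A + (-y - 6*y*(1 + A)))/(60 + y)) = 3*((A - y - 6*y*(1 + A))/(60 + y)) = 3*(A - y - 6*y*(1 + A))/(60 + y))
X(44, 43) + f(q(2), -62) = 43 + 3*(-62 - 7*0 - 6*(-62)*0)/(60 + 0) = 43 + 3*(-62 + 0 + 0)/60 = 43 + 3*(1/60)*(-62) = 43 - 31/10 = 399/10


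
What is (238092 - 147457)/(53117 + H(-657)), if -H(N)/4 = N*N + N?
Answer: -90635/1670851 ≈ -0.054245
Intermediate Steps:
H(N) = -4*N - 4*N² (H(N) = -4*(N*N + N) = -4*(N² + N) = -4*(N + N²) = -4*N - 4*N²)
(238092 - 147457)/(53117 + H(-657)) = (238092 - 147457)/(53117 - 4*(-657)*(1 - 657)) = 90635/(53117 - 4*(-657)*(-656)) = 90635/(53117 - 1723968) = 90635/(-1670851) = 90635*(-1/1670851) = -90635/1670851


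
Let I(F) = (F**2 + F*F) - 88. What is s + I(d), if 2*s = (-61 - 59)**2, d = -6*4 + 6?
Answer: 7760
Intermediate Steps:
d = -18 (d = -24 + 6 = -18)
I(F) = -88 + 2*F**2 (I(F) = (F**2 + F**2) - 88 = 2*F**2 - 88 = -88 + 2*F**2)
s = 7200 (s = (-61 - 59)**2/2 = (1/2)*(-120)**2 = (1/2)*14400 = 7200)
s + I(d) = 7200 + (-88 + 2*(-18)**2) = 7200 + (-88 + 2*324) = 7200 + (-88 + 648) = 7200 + 560 = 7760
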